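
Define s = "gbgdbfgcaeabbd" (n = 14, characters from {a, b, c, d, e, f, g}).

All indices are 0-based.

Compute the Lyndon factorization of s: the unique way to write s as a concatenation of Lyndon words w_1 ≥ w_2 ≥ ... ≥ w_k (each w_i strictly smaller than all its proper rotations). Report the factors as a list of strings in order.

emit factor 1: 'g' (i=0, period=1)
emit factor 2: 'bgd' (i=1, period=3)
emit factor 3: 'bfgc' (i=4, period=4)
emit factor 4: 'ae' (i=8, period=2)
emit factor 5: 'abbd' (i=10, period=4)

["g", "bgd", "bfgc", "ae", "abbd"]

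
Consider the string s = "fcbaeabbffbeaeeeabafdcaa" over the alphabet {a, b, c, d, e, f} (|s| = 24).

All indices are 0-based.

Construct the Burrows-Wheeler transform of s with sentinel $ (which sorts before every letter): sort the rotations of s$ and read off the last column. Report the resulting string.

aaceebebcaafbdffeabeaf$ab

rank  rotation                   last
    0  $fcbaeabbffbeaeeeabafdcaa  a
    1  a$fcbaeabbffbeaeeeabafdca  a
    2  aa$fcbaeabbffbeaeeeabafdc  c
    3  abafdcaa$fcbaeabbffbeaeee  e
    4  abbffbeaeeeabafdcaa$fcbae  e
    5  aeabbffbeaeeeabafdcaa$fcb  b
    6  aeeeabafdcaa$fcbaeabbffbe  e
    7  afdcaa$fcbaeabbffbeaeeeab  b
    8  baeabbffbeaeeeabafdcaa$fc  c
    9  bafdcaa$fcbaeabbffbeaeeea  a
   10  bbffbeaeeeabafdcaa$fcbaea  a
   11  beaeeeabafdcaa$fcbaeabbff  f
   12  bffbeaeeeabafdcaa$fcbaeab  b
   13  caa$fcbaeabbffbeaeeeabafd  d
   14  cbaeabbffbeaeeeabafdcaa$f  f
   15  dcaa$fcbaeabbffbeaeeeabaf  f
   16  eabafdcaa$fcbaeabbffbeaee  e
   17  eabbffbeaeeeabafdcaa$fcba  a
   18  eaeeeabafdcaa$fcbaeabbffb  b
   19  eeabafdcaa$fcbaeabbffbeae  e
   20  eeeabafdcaa$fcbaeabbffbea  a
   21  fbeaeeeabafdcaa$fcbaeabbf  f
   22  fcbaeabbffbeaeeeabafdcaa$  $
   23  fdcaa$fcbaeabbffbeaeeeaba  a
   24  ffbeaeeeabafdcaa$fcbaeabb  b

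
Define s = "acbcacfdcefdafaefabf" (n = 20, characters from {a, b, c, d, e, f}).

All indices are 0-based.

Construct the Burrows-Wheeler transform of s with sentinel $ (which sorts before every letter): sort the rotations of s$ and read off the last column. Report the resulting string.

ff$cfdcabadaffacbeaec

rank  rotation               last
    0  $acbcacfdcefdafaefabf  f
    1  abf$acbcacfdcefdafaef  f
    2  acbcacfdcefdafaefabf$  $
    3  acfdcefdafaefabf$acbc  c
    4  aefabf$acbcacfdcefdaf  f
    5  afaefabf$acbcacfdcefd  d
    6  bcacfdcefdafaefabf$ac  c
    7  bf$acbcacfdcefdafaefa  a
    8  cacfdcefdafaefabf$acb  b
    9  cbcacfdcefdafaefabf$a  a
   10  cefdafaefabf$acbcacfd  d
   11  cfdcefdafaefabf$acbca  a
   12  dafaefabf$acbcacfdcef  f
   13  dcefdafaefabf$acbcacf  f
   14  efabf$acbcacfdcefdafa  a
   15  efdafaefabf$acbcacfdc  c
   16  f$acbcacfdcefdafaefab  b
   17  fabf$acbcacfdcefdafae  e
   18  faefabf$acbcacfdcefda  a
   19  fdafaefabf$acbcacfdce  e
   20  fdcefdafaefabf$acbcac  c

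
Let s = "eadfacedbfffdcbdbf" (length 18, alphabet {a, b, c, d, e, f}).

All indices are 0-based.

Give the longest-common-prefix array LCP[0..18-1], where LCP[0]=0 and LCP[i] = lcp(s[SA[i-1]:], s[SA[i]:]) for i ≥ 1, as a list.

rank | idx | suffix
   0 |   4 | acedbfffdcbdbf
   1 |   1 | adfacedbfffdcbdbf
   2 |  14 | bdbf
   3 |  16 | bf
   4 |   8 | bfffdcbdbf
   5 |  13 | cbdbf
   6 |   5 | cedbfffdcbdbf
   7 |  15 | dbf
   8 |   7 | dbfffdcbdbf
   9 |  12 | dcbdbf
  10 |   2 | dfacedbfffdcbdbf
  11 |   0 | eadfacedbfffdcbdbf
  12 |   6 | edbfffdcbdbf
  13 |  17 | f
  14 |   3 | facedbfffdcbdbf
  15 |  11 | fdcbdbf
  16 |  10 | ffdcbdbf
  17 |   9 | fffdcbdbf

SA = [4, 1, 14, 16, 8, 13, 5, 15, 7, 12, 2, 0, 6, 17, 3, 11, 10, 9]
i: (SA[i-1],SA[i]) lcp shared
  1: (4,1) 1 'a'
  2: (1,14) 0 ''
  3: (14,16) 1 'b'
  4: (16,8) 2 'bf'
  5: (8,13) 0 ''
  6: (13,5) 1 'c'
  7: (5,15) 0 ''
  8: (15,7) 3 'dbf'
  9: (7,12) 1 'd'
  10: (12,2) 1 'd'
  11: (2,0) 0 ''
  12: (0,6) 1 'e'
  13: (6,17) 0 ''
  14: (17,3) 1 'f'
  15: (3,11) 1 'f'
  16: (11,10) 1 'f'
  17: (10,9) 2 'ff'

[0, 1, 0, 1, 2, 0, 1, 0, 3, 1, 1, 0, 1, 0, 1, 1, 1, 2]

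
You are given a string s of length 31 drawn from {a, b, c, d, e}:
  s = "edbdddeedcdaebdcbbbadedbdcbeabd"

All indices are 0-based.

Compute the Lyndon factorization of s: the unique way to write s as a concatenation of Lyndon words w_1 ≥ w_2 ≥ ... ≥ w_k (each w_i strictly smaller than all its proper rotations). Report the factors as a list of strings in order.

["e", "d", "bdddeedcd", "aebdcbbb", "adedbdcbe", "abd"]

emit factor 1: 'e' (i=0, period=1)
emit factor 2: 'd' (i=1, period=1)
emit factor 3: 'bdddeedcd' (i=2, period=9)
emit factor 4: 'aebdcbbb' (i=11, period=8)
emit factor 5: 'adedbdcbe' (i=19, period=9)
emit factor 6: 'abd' (i=28, period=3)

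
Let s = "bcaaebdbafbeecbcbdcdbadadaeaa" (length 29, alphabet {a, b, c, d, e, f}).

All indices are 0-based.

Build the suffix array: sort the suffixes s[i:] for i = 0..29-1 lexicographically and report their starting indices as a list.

sorted suffixes:
  #0 SA[0]=28  'a'
  #1 SA[1]=27  'aa'
  #2 SA[2]=2  'aaebdbafbeecbcbdcdbadadaeaa'
  #3 SA[3]=21  'adadaeaa'
  #4 SA[4]=23  'adaeaa'
  #5 SA[5]=25  'aeaa'
  #6 SA[6]=3  'aebdbafbeecbcbdcdbadadaeaa'
  #7 SA[7]=8  'afbeecbcbdcdbadadaeaa'
  #8 SA[8]=20  'badadaeaa'
  #9 SA[9]=7  'bafbeecbcbdcdbadadaeaa'
  #10 SA[10]=0  'bcaaebdbafbeecbcbdcdbadadaeaa'
  #11 SA[11]=14  'bcbdcdbadadaeaa'
  #12 SA[12]=5  'bdbafbeecbcbdcdbadadaeaa'
  #13 SA[13]=16  'bdcdbadadaeaa'
  #14 SA[14]=10  'beecbcbdcdbadadaeaa'
  #15 SA[15]=1  'caaebdbafbeecbcbdcdbadadaeaa'
  #16 SA[16]=13  'cbcbdcdbadadaeaa'
  #17 SA[17]=15  'cbdcdbadadaeaa'
  #18 SA[18]=18  'cdbadadaeaa'
  #19 SA[19]=22  'dadaeaa'
  #20 SA[20]=24  'daeaa'
  #21 SA[21]=19  'dbadadaeaa'
  #22 SA[22]=6  'dbafbeecbcbdcdbadadaeaa'
  #23 SA[23]=17  'dcdbadadaeaa'
  #24 SA[24]=26  'eaa'
  #25 SA[25]=4  'ebdbafbeecbcbdcdbadadaeaa'
  #26 SA[26]=12  'ecbcbdcdbadadaeaa'
  #27 SA[27]=11  'eecbcbdcdbadadaeaa'
  #28 SA[28]=9  'fbeecbcbdcdbadadaeaa'

[28, 27, 2, 21, 23, 25, 3, 8, 20, 7, 0, 14, 5, 16, 10, 1, 13, 15, 18, 22, 24, 19, 6, 17, 26, 4, 12, 11, 9]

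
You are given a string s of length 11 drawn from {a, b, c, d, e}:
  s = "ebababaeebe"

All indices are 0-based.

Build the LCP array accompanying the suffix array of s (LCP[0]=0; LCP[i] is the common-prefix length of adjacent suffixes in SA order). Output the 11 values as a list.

[0, 3, 1, 0, 4, 2, 1, 0, 1, 2, 1]

rank→(start, suffix):
  0 → (2, 'ababaeebe')
  1 → (4, 'abaeebe')
  2 → (6, 'aeebe')
  3 → (1, 'bababaeebe')
  4 → (3, 'babaeebe')
  5 → (5, 'baeebe')
  6 → (9, 'be')
  7 → (10, 'e')
  8 → (0, 'ebababaeebe')
  9 → (8, 'ebe')
  10 → (7, 'eebe')

SA = [2, 4, 6, 1, 3, 5, 9, 10, 0, 8, 7]
[i] adj suffixes → lcp
  [1] 2/4 → 3 ('aba')
  [2] 4/6 → 1 ('a')
  [3] 6/1 → 0 ('')
  [4] 1/3 → 4 ('baba')
  [5] 3/5 → 2 ('ba')
  [6] 5/9 → 1 ('b')
  [7] 9/10 → 0 ('')
  [8] 10/0 → 1 ('e')
  [9] 0/8 → 2 ('eb')
  [10] 8/7 → 1 ('e')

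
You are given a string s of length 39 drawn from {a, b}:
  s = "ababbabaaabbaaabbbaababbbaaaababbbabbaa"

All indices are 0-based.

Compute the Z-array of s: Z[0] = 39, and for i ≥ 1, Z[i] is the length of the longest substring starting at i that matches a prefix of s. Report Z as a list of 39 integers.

Z[0]=39
i=1: fresh scan; Z[1]=0
i=2: fresh scan; Z[2]=2 scan→box=[2,4)
i=3: min(r-i=1, Z[1]=0)=0; Z[3]=0
i=4: fresh scan; Z[4]=0
i=5: fresh scan; Z[5]=3 scan→box=[5,8)
i=6: min(r-i=2, Z[1]=0)=0; Z[6]=0
i=7: min(r-i=1, Z[2]=2)=1; Z[7]=1
i=8: fresh scan; Z[8]=1 scan→box=[8,9)
i=9: fresh scan; Z[9]=2 scan→box=[9,11)
i=10: min(r-i=1, Z[1]=0)=0; Z[10]=0
i=11: fresh scan; Z[11]=0
i=12: fresh scan; Z[12]=1 scan→box=[12,13)
i=13: fresh scan; Z[13]=1 scan→box=[13,14)
i=14: fresh scan; Z[14]=2 scan→box=[14,16)
i=15: min(r-i=1, Z[1]=0)=0; Z[15]=0
i=16: fresh scan; Z[16]=0
i=17: fresh scan; Z[17]=0
i=18: fresh scan; Z[18]=1 scan→box=[18,19)
i=19: fresh scan; Z[19]=5 scan→box=[19,24)
i=20: min(r-i=4, Z[1]=0)=0; Z[20]=0
i=21: min(r-i=3, Z[2]=2)=2; Z[21]=2
i=22: min(r-i=2, Z[3]=0)=0; Z[22]=0
i=23: min(r-i=1, Z[4]=0)=0; Z[23]=0
i=24: fresh scan; Z[24]=0
i=25: fresh scan; Z[25]=1 scan→box=[25,26)
i=26: fresh scan; Z[26]=1 scan→box=[26,27)
i=27: fresh scan; Z[27]=1 scan→box=[27,28)
i=28: fresh scan; Z[28]=5 scan→box=[28,33)
i=29: min(r-i=4, Z[1]=0)=0; Z[29]=0
i=30: min(r-i=3, Z[2]=2)=2; Z[30]=2
i=31: min(r-i=2, Z[3]=0)=0; Z[31]=0
i=32: min(r-i=1, Z[4]=0)=0; Z[32]=0
i=33: fresh scan; Z[33]=0
i=34: fresh scan; Z[34]=2 scan→box=[34,36)
i=35: min(r-i=1, Z[1]=0)=0; Z[35]=0
i=36: fresh scan; Z[36]=0
i=37: fresh scan; Z[37]=1 scan→box=[37,38)
i=38: fresh scan; Z[38]=1 scan→box=[38,39)

[39, 0, 2, 0, 0, 3, 0, 1, 1, 2, 0, 0, 1, 1, 2, 0, 0, 0, 1, 5, 0, 2, 0, 0, 0, 1, 1, 1, 5, 0, 2, 0, 0, 0, 2, 0, 0, 1, 1]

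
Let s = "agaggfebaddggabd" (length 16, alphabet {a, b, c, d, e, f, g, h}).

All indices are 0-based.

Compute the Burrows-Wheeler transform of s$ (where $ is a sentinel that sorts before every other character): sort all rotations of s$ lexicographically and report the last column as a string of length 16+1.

dgb$geabadfggagda

rank  rotation           last
    0  $agaggfebaddggabd  d
    1  abd$agaggfebaddgg  g
    2  addggabd$agaggfeb  b
    3  agaggfebaddggabd$  $
    4  aggfebaddggabd$ag  g
    5  baddggabd$agaggfe  e
    6  bd$agaggfebaddgga  a
    7  d$agaggfebaddggab  b
    8  ddggabd$agaggfeba  a
    9  dggabd$agaggfebad  d
   10  ebaddggabd$agaggf  f
   11  febaddggabd$agagg  g
   12  gabd$agaggfebaddg  g
   13  gaggfebaddggabd$a  a
   14  gfebaddggabd$agag  g
   15  ggabd$agaggfebadd  d
   16  ggfebaddggabd$aga  a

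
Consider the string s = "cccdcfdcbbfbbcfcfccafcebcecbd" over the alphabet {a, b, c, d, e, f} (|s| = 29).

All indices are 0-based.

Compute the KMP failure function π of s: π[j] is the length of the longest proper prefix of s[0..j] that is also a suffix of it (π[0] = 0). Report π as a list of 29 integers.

π[0] = 0
j=1 s[j]='c': π[1]=1 (border 'c')
j=2 s[j]='c': π[2]=2 (border 'cc')
j=3 s[j]='d': k: 2→1→0; π[3]=0 (border '')
j=4 s[j]='c': π[4]=1 (border 'c')
j=5 s[j]='f': k: 1→0; π[5]=0 (border '')
j=6 s[j]='d': π[6]=0 (border '')
j=7 s[j]='c': π[7]=1 (border 'c')
j=8 s[j]='b': k: 1→0; π[8]=0 (border '')
j=9 s[j]='b': π[9]=0 (border '')
j=10 s[j]='f': π[10]=0 (border '')
j=11 s[j]='b': π[11]=0 (border '')
j=12 s[j]='b': π[12]=0 (border '')
j=13 s[j]='c': π[13]=1 (border 'c')
j=14 s[j]='f': k: 1→0; π[14]=0 (border '')
j=15 s[j]='c': π[15]=1 (border 'c')
j=16 s[j]='f': k: 1→0; π[16]=0 (border '')
j=17 s[j]='c': π[17]=1 (border 'c')
j=18 s[j]='c': π[18]=2 (border 'cc')
j=19 s[j]='a': k: 2→1→0; π[19]=0 (border '')
j=20 s[j]='f': π[20]=0 (border '')
j=21 s[j]='c': π[21]=1 (border 'c')
j=22 s[j]='e': k: 1→0; π[22]=0 (border '')
j=23 s[j]='b': π[23]=0 (border '')
j=24 s[j]='c': π[24]=1 (border 'c')
j=25 s[j]='e': k: 1→0; π[25]=0 (border '')
j=26 s[j]='c': π[26]=1 (border 'c')
j=27 s[j]='b': k: 1→0; π[27]=0 (border '')
j=28 s[j]='d': π[28]=0 (border '')

[0, 1, 2, 0, 1, 0, 0, 1, 0, 0, 0, 0, 0, 1, 0, 1, 0, 1, 2, 0, 0, 1, 0, 0, 1, 0, 1, 0, 0]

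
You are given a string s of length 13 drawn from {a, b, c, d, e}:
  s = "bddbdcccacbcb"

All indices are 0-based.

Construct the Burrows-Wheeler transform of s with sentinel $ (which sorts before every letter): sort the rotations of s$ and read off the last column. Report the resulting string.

bcccd$cbacddbb

rank  rotation        last
    0  $bddbdcccacbcb  b
    1  acbcb$bddbdccc  c
    2  b$bddbdcccacbc  c
    3  bcb$bddbdcccac  c
    4  bdcccacbcb$bdd  d
    5  bddbdcccacbcb$  $
    6  cacbcb$bddbdcc  c
    7  cb$bddbdcccacb  b
    8  cbcb$bddbdccca  a
    9  ccacbcb$bddbdc  c
   10  cccacbcb$bddbd  d
   11  dbdcccacbcb$bd  d
   12  dcccacbcb$bddb  b
   13  ddbdcccacbcb$b  b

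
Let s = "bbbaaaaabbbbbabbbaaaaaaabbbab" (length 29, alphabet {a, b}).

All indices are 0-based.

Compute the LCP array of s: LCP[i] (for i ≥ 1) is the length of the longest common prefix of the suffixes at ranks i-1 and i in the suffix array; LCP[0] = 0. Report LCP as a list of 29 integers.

rank→(start, suffix):
  0 → (17, 'aaaaaaabbbab')
  1 → (18, 'aaaaaabbbab')
  2 → (19, 'aaaaabbbab')
  3 → (3, 'aaaaabbbbbabbbaaaaaaabbbab')
  4 → (20, 'aaaabbbab')
  5 → (4, 'aaaabbbbbabbbaaaaaaabbbab')
  6 → (21, 'aaabbbab')
  7 → (5, 'aaabbbbbabbbaaaaaaabbbab')
  8 → (22, 'aabbbab')
  9 → (6, 'aabbbbbabbbaaaaaaabbbab')
  10 → (27, 'ab')
  11 → (13, 'abbbaaaaaaabbbab')
  12 → (23, 'abbbab')
  13 → (7, 'abbbbbabbbaaaaaaabbbab')
  14 → (28, 'b')
  15 → (16, 'baaaaaaabbbab')
  16 → (2, 'baaaaabbbbbabbbaaaaaaabbbab')
  17 → (26, 'bab')
  18 → (12, 'babbbaaaaaaabbbab')
  19 → (15, 'bbaaaaaaabbbab')
  20 → (1, 'bbaaaaabbbbbabbbaaaaaaabbbab')
  21 → (25, 'bbab')
  22 → (11, 'bbabbbaaaaaaabbbab')
  23 → (14, 'bbbaaaaaaabbbab')
  24 → (0, 'bbbaaaaabbbbbabbbaaaaaaabbbab')
  25 → (24, 'bbbab')
  26 → (10, 'bbbabbbaaaaaaabbbab')
  27 → (9, 'bbbbabbbaaaaaaabbbab')
  28 → (8, 'bbbbbabbbaaaaaaabbbab')

SA = [17, 18, 19, 3, 20, 4, 21, 5, 22, 6, 27, 13, 23, 7, 28, 16, 2, 26, 12, 15, 1, 25, 11, 14, 0, 24, 10, 9, 8]
rank  pair      lcp
   1  s[17:],s[18:]  6  'aaaaaa'
   2  s[18:],s[19:]  5  'aaaaa'
   3  s[19:],s[3:]  8  'aaaaabbb'
   4  s[3:],s[20:]  4  'aaaa'
   5  s[20:],s[4:]  7  'aaaabbb'
   6  s[4:],s[21:]  3  'aaa'
   7  s[21:],s[5:]  6  'aaabbb'
   8  s[5:],s[22:]  2  'aa'
   9  s[22:],s[6:]  5  'aabbb'
  10  s[6:],s[27:]  1  'a'
  11  s[27:],s[13:]  2  'ab'
  12  s[13:],s[23:]  5  'abbba'
  13  s[23:],s[7:]  4  'abbb'
  14  s[7:],s[28:]  0  ''
  15  s[28:],s[16:]  1  'b'
  16  s[16:],s[2:]  6  'baaaaa'
  17  s[2:],s[26:]  2  'ba'
  18  s[26:],s[12:]  3  'bab'
  19  s[12:],s[15:]  1  'b'
  20  s[15:],s[1:]  7  'bbaaaaa'
  21  s[1:],s[25:]  3  'bba'
  22  s[25:],s[11:]  4  'bbab'
  23  s[11:],s[14:]  2  'bb'
  24  s[14:],s[0:]  8  'bbbaaaaa'
  25  s[0:],s[24:]  4  'bbba'
  26  s[24:],s[10:]  5  'bbbab'
  27  s[10:],s[9:]  3  'bbb'
  28  s[9:],s[8:]  4  'bbbb'

[0, 6, 5, 8, 4, 7, 3, 6, 2, 5, 1, 2, 5, 4, 0, 1, 6, 2, 3, 1, 7, 3, 4, 2, 8, 4, 5, 3, 4]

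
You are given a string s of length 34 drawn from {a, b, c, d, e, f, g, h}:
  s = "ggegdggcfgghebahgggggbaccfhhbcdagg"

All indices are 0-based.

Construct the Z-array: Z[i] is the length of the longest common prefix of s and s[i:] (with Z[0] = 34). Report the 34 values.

Z[0]=34
i=1: fresh scan; Z[1]=1 extend→box=[1,2)
i=2: fresh scan; Z[2]=0
i=3: fresh scan; Z[3]=1 extend→box=[3,4)
i=4: fresh scan; Z[4]=0
i=5: fresh scan; Z[5]=2 extend→box=[5,7)
i=6: min(r-i=1, Z[1]=1)=1; Z[6]=1
i=7: fresh scan; Z[7]=0
i=8: fresh scan; Z[8]=0
i=9: fresh scan; Z[9]=2 extend→box=[9,11)
i=10: min(r-i=1, Z[1]=1)=1; Z[10]=1
i=11: fresh scan; Z[11]=0
i=12: fresh scan; Z[12]=0
i=13: fresh scan; Z[13]=0
i=14: fresh scan; Z[14]=0
i=15: fresh scan; Z[15]=0
i=16: fresh scan; Z[16]=2 extend→box=[16,18)
i=17: min(r-i=1, Z[1]=1)=1; Z[17]=2 extend→box=[17,19)
i=18: min(r-i=1, Z[1]=1)=1; Z[18]=2 extend→box=[18,20)
i=19: min(r-i=1, Z[1]=1)=1; Z[19]=2 extend→box=[19,21)
i=20: min(r-i=1, Z[1]=1)=1; Z[20]=1
i=21: fresh scan; Z[21]=0
i=22: fresh scan; Z[22]=0
i=23: fresh scan; Z[23]=0
i=24: fresh scan; Z[24]=0
i=25: fresh scan; Z[25]=0
i=26: fresh scan; Z[26]=0
i=27: fresh scan; Z[27]=0
i=28: fresh scan; Z[28]=0
i=29: fresh scan; Z[29]=0
i=30: fresh scan; Z[30]=0
i=31: fresh scan; Z[31]=0
i=32: fresh scan; Z[32]=2 extend→box=[32,34)
i=33: min(r-i=1, Z[1]=1)=1; Z[33]=1

[34, 1, 0, 1, 0, 2, 1, 0, 0, 2, 1, 0, 0, 0, 0, 0, 2, 2, 2, 2, 1, 0, 0, 0, 0, 0, 0, 0, 0, 0, 0, 0, 2, 1]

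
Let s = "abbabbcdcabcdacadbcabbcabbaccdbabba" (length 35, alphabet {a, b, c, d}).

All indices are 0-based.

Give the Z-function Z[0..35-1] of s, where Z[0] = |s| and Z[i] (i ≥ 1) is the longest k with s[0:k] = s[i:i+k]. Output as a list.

[35, 0, 0, 3, 0, 0, 0, 0, 0, 2, 0, 0, 0, 1, 0, 1, 0, 0, 0, 3, 0, 0, 0, 4, 0, 0, 1, 0, 0, 0, 0, 4, 0, 0, 1]

Z[0]=35
i=1: i≥r, start 0; Z[1]=0
i=2: i≥r, start 0; Z[2]=0
i=3: i≥r, start 0; Z[3]=3 extend→box=[3,6)
i=4: min(r-i=2, Z[1]=0)=0; Z[4]=0
i=5: min(r-i=1, Z[2]=0)=0; Z[5]=0
i=6: i≥r, start 0; Z[6]=0
i=7: i≥r, start 0; Z[7]=0
i=8: i≥r, start 0; Z[8]=0
i=9: i≥r, start 0; Z[9]=2 extend→box=[9,11)
i=10: min(r-i=1, Z[1]=0)=0; Z[10]=0
i=11: i≥r, start 0; Z[11]=0
i=12: i≥r, start 0; Z[12]=0
i=13: i≥r, start 0; Z[13]=1 extend→box=[13,14)
i=14: i≥r, start 0; Z[14]=0
i=15: i≥r, start 0; Z[15]=1 extend→box=[15,16)
i=16: i≥r, start 0; Z[16]=0
i=17: i≥r, start 0; Z[17]=0
i=18: i≥r, start 0; Z[18]=0
i=19: i≥r, start 0; Z[19]=3 extend→box=[19,22)
i=20: min(r-i=2, Z[1]=0)=0; Z[20]=0
i=21: min(r-i=1, Z[2]=0)=0; Z[21]=0
i=22: i≥r, start 0; Z[22]=0
i=23: i≥r, start 0; Z[23]=4 extend→box=[23,27)
i=24: min(r-i=3, Z[1]=0)=0; Z[24]=0
i=25: min(r-i=2, Z[2]=0)=0; Z[25]=0
i=26: min(r-i=1, Z[3]=3)=1; Z[26]=1
i=27: i≥r, start 0; Z[27]=0
i=28: i≥r, start 0; Z[28]=0
i=29: i≥r, start 0; Z[29]=0
i=30: i≥r, start 0; Z[30]=0
i=31: i≥r, start 0; Z[31]=4 extend→box=[31,35)
i=32: min(r-i=3, Z[1]=0)=0; Z[32]=0
i=33: min(r-i=2, Z[2]=0)=0; Z[33]=0
i=34: min(r-i=1, Z[3]=3)=1; Z[34]=1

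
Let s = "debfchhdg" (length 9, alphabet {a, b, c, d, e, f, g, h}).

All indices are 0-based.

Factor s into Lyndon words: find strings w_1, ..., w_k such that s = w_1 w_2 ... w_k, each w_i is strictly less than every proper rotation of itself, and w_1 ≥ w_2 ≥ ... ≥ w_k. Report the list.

["de", "bfchhdg"]

emit factor 1: 'de' (i=0, period=2)
emit factor 2: 'bfchhdg' (i=2, period=7)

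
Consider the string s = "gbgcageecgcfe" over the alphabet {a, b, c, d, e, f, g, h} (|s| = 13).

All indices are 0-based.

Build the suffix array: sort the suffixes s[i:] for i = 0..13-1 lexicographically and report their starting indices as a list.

[4, 1, 3, 10, 8, 12, 7, 6, 11, 0, 2, 9, 5]

rank→(start, suffix):
  0 → (4, 'ageecgcfe')
  1 → (1, 'bgcageecgcfe')
  2 → (3, 'cageecgcfe')
  3 → (10, 'cfe')
  4 → (8, 'cgcfe')
  5 → (12, 'e')
  6 → (7, 'ecgcfe')
  7 → (6, 'eecgcfe')
  8 → (11, 'fe')
  9 → (0, 'gbgcageecgcfe')
  10 → (2, 'gcageecgcfe')
  11 → (9, 'gcfe')
  12 → (5, 'geecgcfe')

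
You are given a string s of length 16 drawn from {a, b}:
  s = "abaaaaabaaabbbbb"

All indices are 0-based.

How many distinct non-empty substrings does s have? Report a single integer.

97

rank→(start, suffix):
  0 → (2, 'aaaaabaaabbbbb')
  1 → (3, 'aaaabaaabbbbb')
  2 → (4, 'aaabaaabbbbb')
  3 → (8, 'aaabbbbb')
  4 → (5, 'aabaaabbbbb')
  5 → (9, 'aabbbbb')
  6 → (0, 'abaaaaabaaabbbbb')
  7 → (6, 'abaaabbbbb')
  8 → (10, 'abbbbb')
  9 → (15, 'b')
  10 → (1, 'baaaaabaaabbbbb')
  11 → (7, 'baaabbbbb')
  12 → (14, 'bb')
  13 → (13, 'bbb')
  14 → (12, 'bbbb')
  15 → (11, 'bbbbb')

SA = [2, 3, 4, 8, 5, 9, 0, 6, 10, 15, 1, 7, 14, 13, 12, 11]
[i] adj suffixes → lcp
  [1] 2/3 → 4 ('aaaa')
  [2] 3/4 → 3 ('aaa')
  [3] 4/8 → 4 ('aaab')
  [4] 8/5 → 2 ('aa')
  [5] 5/9 → 3 ('aab')
  [6] 9/0 → 1 ('a')
  [7] 0/6 → 5 ('abaaa')
  [8] 6/10 → 2 ('ab')
  [9] 10/15 → 0 ('')
  [10] 15/1 → 1 ('b')
  [11] 1/7 → 4 ('baaa')
  [12] 7/14 → 1 ('b')
  [13] 14/13 → 2 ('bb')
  [14] 13/12 → 3 ('bbb')
  [15] 12/11 → 4 ('bbbb')

n(n+1)/2 = 16·17/2 = 136
Σ LCP = 0 + 4 + 3 + 4 + 2 + 3 + 1 + 5 + 2 + 0 + 1 + 4 + 1 + 2 + 3 + 4 = 39
distinct = 136 − 39 = 97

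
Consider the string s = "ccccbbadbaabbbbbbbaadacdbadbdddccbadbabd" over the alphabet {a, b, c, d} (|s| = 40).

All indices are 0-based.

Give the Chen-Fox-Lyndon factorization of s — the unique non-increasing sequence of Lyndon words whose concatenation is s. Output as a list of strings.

emit factor 1: 'c' (i=0, period=1)
emit factor 2: 'c' (i=1, period=1)
emit factor 3: 'c' (i=2, period=1)
emit factor 4: 'c' (i=3, period=1)
emit factor 5: 'b' (i=4, period=1)
emit factor 6: 'b' (i=5, period=1)
emit factor 7: 'adb' (i=6, period=3)
emit factor 8: 'aabbbbbbbaadacdbadbdddccbadbabd' (i=9, period=31)

["c", "c", "c", "c", "b", "b", "adb", "aabbbbbbbaadacdbadbdddccbadbabd"]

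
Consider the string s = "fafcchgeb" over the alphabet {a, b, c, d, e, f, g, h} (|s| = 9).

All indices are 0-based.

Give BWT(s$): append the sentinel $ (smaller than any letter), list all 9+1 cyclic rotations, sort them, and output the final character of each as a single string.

bfefcg$ahc

rank  rotation    last
    0  $fafcchgeb  b
    1  afcchgeb$f  f
    2  b$fafcchge  e
    3  cchgeb$faf  f
    4  chgeb$fafc  c
    5  eb$fafcchg  g
    6  fafcchgeb$  $
    7  fcchgeb$fa  a
    8  geb$fafcch  h
    9  hgeb$fafcc  c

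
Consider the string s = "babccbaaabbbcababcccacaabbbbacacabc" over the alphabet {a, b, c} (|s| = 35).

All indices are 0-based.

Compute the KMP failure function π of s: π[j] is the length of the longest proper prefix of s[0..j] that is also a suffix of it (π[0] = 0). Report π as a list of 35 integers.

[0, 0, 1, 0, 0, 1, 2, 0, 0, 1, 1, 1, 0, 0, 1, 2, 3, 4, 5, 0, 0, 0, 0, 0, 1, 1, 1, 1, 2, 0, 0, 0, 0, 1, 0]

π[0] = 0
j=1 s[j]='a': π[1]=0 (border '')
j=2 s[j]='b': π[2]=1 (border 'b')
j=3 s[j]='c': k: 1→0; π[3]=0 (border '')
j=4 s[j]='c': π[4]=0 (border '')
j=5 s[j]='b': π[5]=1 (border 'b')
j=6 s[j]='a': π[6]=2 (border 'ba')
j=7 s[j]='a': k: 2→0; π[7]=0 (border '')
j=8 s[j]='a': π[8]=0 (border '')
j=9 s[j]='b': π[9]=1 (border 'b')
j=10 s[j]='b': k: 1→0; π[10]=1 (border 'b')
j=11 s[j]='b': k: 1→0; π[11]=1 (border 'b')
j=12 s[j]='c': k: 1→0; π[12]=0 (border '')
j=13 s[j]='a': π[13]=0 (border '')
j=14 s[j]='b': π[14]=1 (border 'b')
j=15 s[j]='a': π[15]=2 (border 'ba')
j=16 s[j]='b': π[16]=3 (border 'bab')
j=17 s[j]='c': π[17]=4 (border 'babc')
j=18 s[j]='c': π[18]=5 (border 'babcc')
j=19 s[j]='c': k: 5→0; π[19]=0 (border '')
j=20 s[j]='a': π[20]=0 (border '')
j=21 s[j]='c': π[21]=0 (border '')
j=22 s[j]='a': π[22]=0 (border '')
j=23 s[j]='a': π[23]=0 (border '')
j=24 s[j]='b': π[24]=1 (border 'b')
j=25 s[j]='b': k: 1→0; π[25]=1 (border 'b')
j=26 s[j]='b': k: 1→0; π[26]=1 (border 'b')
j=27 s[j]='b': k: 1→0; π[27]=1 (border 'b')
j=28 s[j]='a': π[28]=2 (border 'ba')
j=29 s[j]='c': k: 2→0; π[29]=0 (border '')
j=30 s[j]='a': π[30]=0 (border '')
j=31 s[j]='c': π[31]=0 (border '')
j=32 s[j]='a': π[32]=0 (border '')
j=33 s[j]='b': π[33]=1 (border 'b')
j=34 s[j]='c': k: 1→0; π[34]=0 (border '')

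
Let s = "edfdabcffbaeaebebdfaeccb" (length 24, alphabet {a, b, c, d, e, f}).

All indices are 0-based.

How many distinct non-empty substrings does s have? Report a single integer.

rank→(start, suffix):
  0 → (4, 'abcffbaeaebebdfaeccb')
  1 → (10, 'aeaebebdfaeccb')
  2 → (12, 'aebebdfaeccb')
  3 → (19, 'aeccb')
  4 → (23, 'b')
  5 → (9, 'baeaebebdfaeccb')
  6 → (5, 'bcffbaeaebebdfaeccb')
  7 → (16, 'bdfaeccb')
  8 → (14, 'bebdfaeccb')
  9 → (22, 'cb')
  10 → (21, 'ccb')
  11 → (6, 'cffbaeaebebdfaeccb')
  12 → (3, 'dabcffbaeaebebdfaeccb')
  13 → (17, 'dfaeccb')
  14 → (1, 'dfdabcffbaeaebebdfaeccb')
  15 → (11, 'eaebebdfaeccb')
  16 → (15, 'ebdfaeccb')
  17 → (13, 'ebebdfaeccb')
  18 → (20, 'eccb')
  19 → (0, 'edfdabcffbaeaebebdfaeccb')
  20 → (18, 'faeccb')
  21 → (8, 'fbaeaebebdfaeccb')
  22 → (2, 'fdabcffbaeaebebdfaeccb')
  23 → (7, 'ffbaeaebebdfaeccb')

SA = [4, 10, 12, 19, 23, 9, 5, 16, 14, 22, 21, 6, 3, 17, 1, 11, 15, 13, 20, 0, 18, 8, 2, 7]
rank  pair      lcp
   1  s[4:],s[10:]  1  'a'
   2  s[10:],s[12:]  2  'ae'
   3  s[12:],s[19:]  2  'ae'
   4  s[19:],s[23:]  0  ''
   5  s[23:],s[9:]  1  'b'
   6  s[9:],s[5:]  1  'b'
   7  s[5:],s[16:]  1  'b'
   8  s[16:],s[14:]  1  'b'
   9  s[14:],s[22:]  0  ''
  10  s[22:],s[21:]  1  'c'
  11  s[21:],s[6:]  1  'c'
  12  s[6:],s[3:]  0  ''
  13  s[3:],s[17:]  1  'd'
  14  s[17:],s[1:]  2  'df'
  15  s[1:],s[11:]  0  ''
  16  s[11:],s[15:]  1  'e'
  17  s[15:],s[13:]  2  'eb'
  18  s[13:],s[20:]  1  'e'
  19  s[20:],s[0:]  1  'e'
  20  s[0:],s[18:]  0  ''
  21  s[18:],s[8:]  1  'f'
  22  s[8:],s[2:]  1  'f'
  23  s[2:],s[7:]  1  'f'

n(n+1)/2 = 24·25/2 = 300
Σ LCP = 0 + 1 + 2 + 2 + 0 + 1 + 1 + 1 + 1 + 0 + 1 + 1 + 0 + 1 + 2 + 0 + 1 + 2 + 1 + 1 + 0 + 1 + 1 + 1 = 22
distinct = 300 − 22 = 278

278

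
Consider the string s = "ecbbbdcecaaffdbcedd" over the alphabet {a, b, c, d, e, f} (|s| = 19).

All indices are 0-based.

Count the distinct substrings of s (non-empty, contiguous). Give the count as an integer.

sorted suffixes:
  #0 SA[0]=9  'aaffdbcedd'
  #1 SA[1]=10  'affdbcedd'
  #2 SA[2]=2  'bbbdcecaaffdbcedd'
  #3 SA[3]=3  'bbdcecaaffdbcedd'
  #4 SA[4]=14  'bcedd'
  #5 SA[5]=4  'bdcecaaffdbcedd'
  #6 SA[6]=8  'caaffdbcedd'
  #7 SA[7]=1  'cbbbdcecaaffdbcedd'
  #8 SA[8]=6  'cecaaffdbcedd'
  #9 SA[9]=15  'cedd'
  #10 SA[10]=18  'd'
  #11 SA[11]=13  'dbcedd'
  #12 SA[12]=5  'dcecaaffdbcedd'
  #13 SA[13]=17  'dd'
  #14 SA[14]=7  'ecaaffdbcedd'
  #15 SA[15]=0  'ecbbbdcecaaffdbcedd'
  #16 SA[16]=16  'edd'
  #17 SA[17]=12  'fdbcedd'
  #18 SA[18]=11  'ffdbcedd'

SA = [9, 10, 2, 3, 14, 4, 8, 1, 6, 15, 18, 13, 5, 17, 7, 0, 16, 12, 11]
rank  pair      lcp
   1  s[9:],s[10:]  1  'a'
   2  s[10:],s[2:]  0  ''
   3  s[2:],s[3:]  2  'bb'
   4  s[3:],s[14:]  1  'b'
   5  s[14:],s[4:]  1  'b'
   6  s[4:],s[8:]  0  ''
   7  s[8:],s[1:]  1  'c'
   8  s[1:],s[6:]  1  'c'
   9  s[6:],s[15:]  2  'ce'
  10  s[15:],s[18:]  0  ''
  11  s[18:],s[13:]  1  'd'
  12  s[13:],s[5:]  1  'd'
  13  s[5:],s[17:]  1  'd'
  14  s[17:],s[7:]  0  ''
  15  s[7:],s[0:]  2  'ec'
  16  s[0:],s[16:]  1  'e'
  17  s[16:],s[12:]  0  ''
  18  s[12:],s[11:]  1  'f'

n(n+1)/2 = 19·20/2 = 190
Σ LCP = 0 + 1 + 0 + 2 + 1 + 1 + 0 + 1 + 1 + 2 + 0 + 1 + 1 + 1 + 0 + 2 + 1 + 0 + 1 = 16
distinct = 190 − 16 = 174

174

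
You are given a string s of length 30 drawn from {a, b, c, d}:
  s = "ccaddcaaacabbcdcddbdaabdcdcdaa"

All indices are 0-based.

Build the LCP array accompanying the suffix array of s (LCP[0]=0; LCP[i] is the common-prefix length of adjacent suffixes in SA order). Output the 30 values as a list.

rank→(start, suffix):
  0 → (29, 'a')
  1 → (28, 'aa')
  2 → (6, 'aaacabbcdcddbdaabdcdcdaa')
  3 → (20, 'aabdcdcdaa')
  4 → (7, 'aacabbcdcddbdaabdcdcdaa')
  5 → (10, 'abbcdcddbdaabdcdcdaa')
  6 → (21, 'abdcdcdaa')
  7 → (8, 'acabbcdcddbdaabdcdcdaa')
  8 → (2, 'addcaaacabbcdcddbdaabdcdcdaa')
  9 → (11, 'bbcdcddbdaabdcdcdaa')
  10 → (12, 'bcdcddbdaabdcdcdaa')
  11 → (18, 'bdaabdcdcdaa')
  12 → (22, 'bdcdcdaa')
  13 → (5, 'caaacabbcdcddbdaabdcdcdaa')
  14 → (9, 'cabbcdcddbdaabdcdcdaa')
  15 → (1, 'caddcaaacabbcdcddbdaabdcdcdaa')
  16 → (0, 'ccaddcaaacabbcdcddbdaabdcdcdaa')
  17 → (26, 'cdaa')
  18 → (24, 'cdcdaa')
  19 → (13, 'cdcddbdaabdcdcdaa')
  20 → (15, 'cddbdaabdcdcdaa')
  21 → (27, 'daa')
  22 → (19, 'daabdcdcdaa')
  23 → (17, 'dbdaabdcdcdaa')
  24 → (4, 'dcaaacabbcdcddbdaabdcdcdaa')
  25 → (25, 'dcdaa')
  26 → (23, 'dcdcdaa')
  27 → (14, 'dcddbdaabdcdcdaa')
  28 → (16, 'ddbdaabdcdcdaa')
  29 → (3, 'ddcaaacabbcdcddbdaabdcdcdaa')

SA = [29, 28, 6, 20, 7, 10, 21, 8, 2, 11, 12, 18, 22, 5, 9, 1, 0, 26, 24, 13, 15, 27, 19, 17, 4, 25, 23, 14, 16, 3]
rank  pair      lcp
   1  s[29:],s[28:]  1  'a'
   2  s[28:],s[6:]  2  'aa'
   3  s[6:],s[20:]  2  'aa'
   4  s[20:],s[7:]  2  'aa'
   5  s[7:],s[10:]  1  'a'
   6  s[10:],s[21:]  2  'ab'
   7  s[21:],s[8:]  1  'a'
   8  s[8:],s[2:]  1  'a'
   9  s[2:],s[11:]  0  ''
  10  s[11:],s[12:]  1  'b'
  11  s[12:],s[18:]  1  'b'
  12  s[18:],s[22:]  2  'bd'
  13  s[22:],s[5:]  0  ''
  14  s[5:],s[9:]  2  'ca'
  15  s[9:],s[1:]  2  'ca'
  16  s[1:],s[0:]  1  'c'
  17  s[0:],s[26:]  1  'c'
  18  s[26:],s[24:]  2  'cd'
  19  s[24:],s[13:]  4  'cdcd'
  20  s[13:],s[15:]  2  'cd'
  21  s[15:],s[27:]  0  ''
  22  s[27:],s[19:]  3  'daa'
  23  s[19:],s[17:]  1  'd'
  24  s[17:],s[4:]  1  'd'
  25  s[4:],s[25:]  2  'dc'
  26  s[25:],s[23:]  3  'dcd'
  27  s[23:],s[14:]  3  'dcd'
  28  s[14:],s[16:]  1  'd'
  29  s[16:],s[3:]  2  'dd'

[0, 1, 2, 2, 2, 1, 2, 1, 1, 0, 1, 1, 2, 0, 2, 2, 1, 1, 2, 4, 2, 0, 3, 1, 1, 2, 3, 3, 1, 2]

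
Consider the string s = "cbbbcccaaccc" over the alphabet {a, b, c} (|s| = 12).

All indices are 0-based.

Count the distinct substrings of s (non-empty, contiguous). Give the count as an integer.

64

sorted suffixes:
  #0 SA[0]=7  'aaccc'
  #1 SA[1]=8  'accc'
  #2 SA[2]=1  'bbbcccaaccc'
  #3 SA[3]=2  'bbcccaaccc'
  #4 SA[4]=3  'bcccaaccc'
  #5 SA[5]=11  'c'
  #6 SA[6]=6  'caaccc'
  #7 SA[7]=0  'cbbbcccaaccc'
  #8 SA[8]=10  'cc'
  #9 SA[9]=5  'ccaaccc'
  #10 SA[10]=9  'ccc'
  #11 SA[11]=4  'cccaaccc'

SA = [7, 8, 1, 2, 3, 11, 6, 0, 10, 5, 9, 4]
i: (SA[i-1],SA[i]) lcp shared
  1: (7,8) 1 'a'
  2: (8,1) 0 ''
  3: (1,2) 2 'bb'
  4: (2,3) 1 'b'
  5: (3,11) 0 ''
  6: (11,6) 1 'c'
  7: (6,0) 1 'c'
  8: (0,10) 1 'c'
  9: (10,5) 2 'cc'
  10: (5,9) 2 'cc'
  11: (9,4) 3 'ccc'

n(n+1)/2 = 12·13/2 = 78
Σ LCP = 0 + 1 + 0 + 2 + 1 + 0 + 1 + 1 + 1 + 2 + 2 + 3 = 14
distinct = 78 − 14 = 64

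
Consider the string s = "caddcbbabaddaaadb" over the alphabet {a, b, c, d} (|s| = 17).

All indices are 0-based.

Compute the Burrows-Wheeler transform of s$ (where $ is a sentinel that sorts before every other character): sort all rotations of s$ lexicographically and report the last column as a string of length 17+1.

bdababcdbac$ddadaa

rank  rotation            last
    0  $caddcbbabaddaaadb  b
    1  aaadb$caddcbbabadd  d
    2  aadb$caddcbbabadda  a
    3  abaddaaadb$caddcbb  b
    4  adb$caddcbbabaddaa  a
    5  addaaadb$caddcbbab  b
    6  addcbbabaddaaadb$c  c
    7  b$caddcbbabaddaaad  d
    8  babaddaaadb$caddcb  b
    9  baddaaadb$caddcbba  a
   10  bbabaddaaadb$caddc  c
   11  caddcbbabaddaaadb$  $
   12  cbbabaddaaadb$cadd  d
   13  daaadb$caddcbbabad  d
   14  db$caddcbbabaddaaa  a
   15  dcbbabaddaaadb$cad  d
   16  ddaaadb$caddcbbaba  a
   17  ddcbbabaddaaadb$ca  a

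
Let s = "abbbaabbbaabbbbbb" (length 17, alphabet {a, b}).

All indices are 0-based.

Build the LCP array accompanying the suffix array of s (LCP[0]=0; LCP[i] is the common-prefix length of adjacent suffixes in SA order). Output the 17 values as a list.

sorted suffixes:
  #0 SA[0]=4  'aabbbaabbbbbb'
  #1 SA[1]=9  'aabbbbbb'
  #2 SA[2]=0  'abbbaabbbaabbbbbb'
  #3 SA[3]=5  'abbbaabbbbbb'
  #4 SA[4]=10  'abbbbbb'
  #5 SA[5]=16  'b'
  #6 SA[6]=3  'baabbbaabbbbbb'
  #7 SA[7]=8  'baabbbbbb'
  #8 SA[8]=15  'bb'
  #9 SA[9]=2  'bbaabbbaabbbbbb'
  #10 SA[10]=7  'bbaabbbbbb'
  #11 SA[11]=14  'bbb'
  #12 SA[12]=1  'bbbaabbbaabbbbbb'
  #13 SA[13]=6  'bbbaabbbbbb'
  #14 SA[14]=13  'bbbb'
  #15 SA[15]=12  'bbbbb'
  #16 SA[16]=11  'bbbbbb'

SA = [4, 9, 0, 5, 10, 16, 3, 8, 15, 2, 7, 14, 1, 6, 13, 12, 11]
rank  pair      lcp
   1  s[4:],s[9:]  5  'aabbb'
   2  s[9:],s[0:]  1  'a'
   3  s[0:],s[5:]  9  'abbbaabbb'
   4  s[5:],s[10:]  4  'abbb'
   5  s[10:],s[16:]  0  ''
   6  s[16:],s[3:]  1  'b'
   7  s[3:],s[8:]  6  'baabbb'
   8  s[8:],s[15:]  1  'b'
   9  s[15:],s[2:]  2  'bb'
  10  s[2:],s[7:]  7  'bbaabbb'
  11  s[7:],s[14:]  2  'bb'
  12  s[14:],s[1:]  3  'bbb'
  13  s[1:],s[6:]  8  'bbbaabbb'
  14  s[6:],s[13:]  3  'bbb'
  15  s[13:],s[12:]  4  'bbbb'
  16  s[12:],s[11:]  5  'bbbbb'

[0, 5, 1, 9, 4, 0, 1, 6, 1, 2, 7, 2, 3, 8, 3, 4, 5]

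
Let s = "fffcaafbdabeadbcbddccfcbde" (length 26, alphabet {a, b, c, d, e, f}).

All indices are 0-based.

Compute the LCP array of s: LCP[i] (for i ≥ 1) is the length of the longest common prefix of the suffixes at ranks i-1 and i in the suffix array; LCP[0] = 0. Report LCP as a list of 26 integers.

rank→(start, suffix):
  0 → (4, 'aafbdabeadbcbddccfcbde')
  1 → (9, 'abeadbcbddccfcbde')
  2 → (12, 'adbcbddccfcbde')
  3 → (5, 'afbdabeadbcbddccfcbde')
  4 → (14, 'bcbddccfcbde')
  5 → (7, 'bdabeadbcbddccfcbde')
  6 → (16, 'bddccfcbde')
  7 → (23, 'bde')
  8 → (10, 'beadbcbddccfcbde')
  9 → (3, 'caafbdabeadbcbddccfcbde')
  10 → (15, 'cbddccfcbde')
  11 → (22, 'cbde')
  12 → (19, 'ccfcbde')
  13 → (20, 'cfcbde')
  14 → (8, 'dabeadbcbddccfcbde')
  15 → (13, 'dbcbddccfcbde')
  16 → (18, 'dccfcbde')
  17 → (17, 'ddccfcbde')
  18 → (24, 'de')
  19 → (25, 'e')
  20 → (11, 'eadbcbddccfcbde')
  21 → (6, 'fbdabeadbcbddccfcbde')
  22 → (2, 'fcaafbdabeadbcbddccfcbde')
  23 → (21, 'fcbde')
  24 → (1, 'ffcaafbdabeadbcbddccfcbde')
  25 → (0, 'fffcaafbdabeadbcbddccfcbde')

SA = [4, 9, 12, 5, 14, 7, 16, 23, 10, 3, 15, 22, 19, 20, 8, 13, 18, 17, 24, 25, 11, 6, 2, 21, 1, 0]
rank  pair      lcp
   1  s[4:],s[9:]  1  'a'
   2  s[9:],s[12:]  1  'a'
   3  s[12:],s[5:]  1  'a'
   4  s[5:],s[14:]  0  ''
   5  s[14:],s[7:]  1  'b'
   6  s[7:],s[16:]  2  'bd'
   7  s[16:],s[23:]  2  'bd'
   8  s[23:],s[10:]  1  'b'
   9  s[10:],s[3:]  0  ''
  10  s[3:],s[15:]  1  'c'
  11  s[15:],s[22:]  3  'cbd'
  12  s[22:],s[19:]  1  'c'
  13  s[19:],s[20:]  1  'c'
  14  s[20:],s[8:]  0  ''
  15  s[8:],s[13:]  1  'd'
  16  s[13:],s[18:]  1  'd'
  17  s[18:],s[17:]  1  'd'
  18  s[17:],s[24:]  1  'd'
  19  s[24:],s[25:]  0  ''
  20  s[25:],s[11:]  1  'e'
  21  s[11:],s[6:]  0  ''
  22  s[6:],s[2:]  1  'f'
  23  s[2:],s[21:]  2  'fc'
  24  s[21:],s[1:]  1  'f'
  25  s[1:],s[0:]  2  'ff'

[0, 1, 1, 1, 0, 1, 2, 2, 1, 0, 1, 3, 1, 1, 0, 1, 1, 1, 1, 0, 1, 0, 1, 2, 1, 2]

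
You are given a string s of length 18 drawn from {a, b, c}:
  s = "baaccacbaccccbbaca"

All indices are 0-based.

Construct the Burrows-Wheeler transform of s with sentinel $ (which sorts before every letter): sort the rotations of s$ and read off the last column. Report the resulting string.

rank  rotation             last
    0  $baaccacbaccccbbaca  a
    1  a$baaccacbaccccbbac  c
    2  aaccacbaccccbbaca$b  b
    3  aca$baaccacbaccccbb  b
    4  acbaccccbbaca$baacc  c
    5  accacbaccccbbaca$ba  a
    6  accccbbaca$baaccacb  b
    7  baaccacbaccccbbaca$  $
    8  baca$baaccacbaccccb  b
    9  baccccbbaca$baaccac  c
   10  bbaca$baaccacbacccc  c
   11  ca$baaccacbaccccbba  a
   12  cacbaccccbbaca$baac  c
   13  cbaccccbbaca$baacca  a
   14  cbbaca$baaccacbaccc  c
   15  ccacbaccccbbaca$baa  a
   16  ccbbaca$baaccacbacc  c
   17  cccbbaca$baaccacbac  c
   18  ccccbbaca$baaccacba  a

acbbcab$bccacacacca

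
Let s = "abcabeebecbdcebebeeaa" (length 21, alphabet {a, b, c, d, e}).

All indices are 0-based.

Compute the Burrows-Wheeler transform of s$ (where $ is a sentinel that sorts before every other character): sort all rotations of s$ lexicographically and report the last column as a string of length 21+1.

aae$caceeeabedbecebbbb

rank  rotation                last
    0  $abcabeebecbdcebebeeaa  a
    1  a$abcabeebecbdcebebeea  a
    2  aa$abcabeebecbdcebebee  e
    3  abcabeebecbdcebebeeaa$  $
    4  abeebecbdcebebeeaa$abc  c
    5  bcabeebecbdcebebeeaa$a  a
    6  bdcebebeeaa$abcabeebec  c
    7  bebeeaa$abcabeebecbdce  e
    8  becbdcebebeeaa$abcabee  e
    9  beeaa$abcabeebecbdcebe  e
   10  beebecbdcebebeeaa$abca  a
   11  cabeebecbdcebebeeaa$ab  b
   12  cbdcebebeeaa$abcabeebe  e
   13  cebebeeaa$abcabeebecbd  d
   14  dcebebeeaa$abcabeebecb  b
   15  eaa$abcabeebecbdcebebe  e
   16  ebebeeaa$abcabeebecbdc  c
   17  ebecbdcebebeeaa$abcabe  e
   18  ebeeaa$abcabeebecbdceb  b
   19  ecbdcebebeeaa$abcabeeb  b
   20  eeaa$abcabeebecbdcebeb  b
   21  eebecbdcebebeeaa$abcab  b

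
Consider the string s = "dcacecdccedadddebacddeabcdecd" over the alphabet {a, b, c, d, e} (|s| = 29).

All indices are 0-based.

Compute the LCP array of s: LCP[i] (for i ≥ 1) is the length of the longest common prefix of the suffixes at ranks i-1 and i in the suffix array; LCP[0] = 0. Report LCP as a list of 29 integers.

[0, 1, 2, 1, 0, 1, 0, 1, 1, 2, 2, 2, 1, 2, 0, 1, 1, 2, 1, 2, 3, 1, 2, 2, 0, 1, 1, 3, 1]

rank→(start, suffix):
  0 → (22, 'abcdecd')
  1 → (17, 'acddeabcdecd')
  2 → (2, 'acecdccedadddebacddeabcdecd')
  3 → (11, 'adddebacddeabcdecd')
  4 → (16, 'bacddeabcdecd')
  5 → (23, 'bcdecd')
  6 → (1, 'cacecdccedadddebacddeabcdecd')
  7 → (7, 'ccedadddebacddeabcdecd')
  8 → (27, 'cd')
  9 → (5, 'cdccedadddebacddeabcdecd')
  10 → (18, 'cddeabcdecd')
  11 → (24, 'cdecd')
  12 → (3, 'cecdccedadddebacddeabcdecd')
  13 → (8, 'cedadddebacddeabcdecd')
  14 → (28, 'd')
  15 → (10, 'dadddebacddeabcdecd')
  16 → (0, 'dcacecdccedadddebacddeabcdecd')
  17 → (6, 'dccedadddebacddeabcdecd')
  18 → (12, 'dddebacddeabcdecd')
  19 → (19, 'ddeabcdecd')
  20 → (13, 'ddebacddeabcdecd')
  21 → (20, 'deabcdecd')
  22 → (14, 'debacddeabcdecd')
  23 → (25, 'decd')
  24 → (21, 'eabcdecd')
  25 → (15, 'ebacddeabcdecd')
  26 → (26, 'ecd')
  27 → (4, 'ecdccedadddebacddeabcdecd')
  28 → (9, 'edadddebacddeabcdecd')

SA = [22, 17, 2, 11, 16, 23, 1, 7, 27, 5, 18, 24, 3, 8, 28, 10, 0, 6, 12, 19, 13, 20, 14, 25, 21, 15, 26, 4, 9]
rank  pair      lcp
   1  s[22:],s[17:]  1  'a'
   2  s[17:],s[2:]  2  'ac'
   3  s[2:],s[11:]  1  'a'
   4  s[11:],s[16:]  0  ''
   5  s[16:],s[23:]  1  'b'
   6  s[23:],s[1:]  0  ''
   7  s[1:],s[7:]  1  'c'
   8  s[7:],s[27:]  1  'c'
   9  s[27:],s[5:]  2  'cd'
  10  s[5:],s[18:]  2  'cd'
  11  s[18:],s[24:]  2  'cd'
  12  s[24:],s[3:]  1  'c'
  13  s[3:],s[8:]  2  'ce'
  14  s[8:],s[28:]  0  ''
  15  s[28:],s[10:]  1  'd'
  16  s[10:],s[0:]  1  'd'
  17  s[0:],s[6:]  2  'dc'
  18  s[6:],s[12:]  1  'd'
  19  s[12:],s[19:]  2  'dd'
  20  s[19:],s[13:]  3  'dde'
  21  s[13:],s[20:]  1  'd'
  22  s[20:],s[14:]  2  'de'
  23  s[14:],s[25:]  2  'de'
  24  s[25:],s[21:]  0  ''
  25  s[21:],s[15:]  1  'e'
  26  s[15:],s[26:]  1  'e'
  27  s[26:],s[4:]  3  'ecd'
  28  s[4:],s[9:]  1  'e'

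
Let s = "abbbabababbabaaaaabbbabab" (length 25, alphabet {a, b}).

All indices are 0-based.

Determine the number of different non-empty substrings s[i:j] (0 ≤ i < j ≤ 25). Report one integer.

245

rank→(start, suffix):
  0 → (13, 'aaaaabbbabab')
  1 → (14, 'aaaabbbabab')
  2 → (15, 'aaabbbabab')
  3 → (16, 'aabbbabab')
  4 → (23, 'ab')
  5 → (11, 'abaaaaabbbabab')
  6 → (21, 'abab')
  7 → (4, 'abababbabaaaaabbbabab')
  8 → (6, 'ababbabaaaaabbbabab')
  9 → (8, 'abbabaaaaabbbabab')
  10 → (17, 'abbbabab')
  11 → (0, 'abbbabababbabaaaaabbbabab')
  12 → (24, 'b')
  13 → (12, 'baaaaabbbabab')
  14 → (22, 'bab')
  15 → (10, 'babaaaaabbbabab')
  16 → (20, 'babab')
  17 → (3, 'babababbabaaaaabbbabab')
  18 → (5, 'bababbabaaaaabbbabab')
  19 → (7, 'babbabaaaaabbbabab')
  20 → (9, 'bbabaaaaabbbabab')
  21 → (19, 'bbabab')
  22 → (2, 'bbabababbabaaaaabbbabab')
  23 → (18, 'bbbabab')
  24 → (1, 'bbbabababbabaaaaabbbabab')

SA = [13, 14, 15, 16, 23, 11, 21, 4, 6, 8, 17, 0, 24, 12, 22, 10, 20, 3, 5, 7, 9, 19, 2, 18, 1]
i: (SA[i-1],SA[i]) lcp shared
  1: (13,14) 4 'aaaa'
  2: (14,15) 3 'aaa'
  3: (15,16) 2 'aa'
  4: (16,23) 1 'a'
  5: (23,11) 2 'ab'
  6: (11,21) 3 'aba'
  7: (21,4) 4 'abab'
  8: (4,6) 4 'abab'
  9: (6,8) 2 'ab'
  10: (8,17) 3 'abb'
  11: (17,0) 8 'abbbabab'
  12: (0,24) 0 ''
  13: (24,12) 1 'b'
  14: (12,22) 2 'ba'
  15: (22,10) 3 'bab'
  16: (10,20) 4 'baba'
  17: (20,3) 5 'babab'
  18: (3,5) 5 'babab'
  19: (5,7) 3 'bab'
  20: (7,9) 1 'b'
  21: (9,19) 5 'bbaba'
  22: (19,2) 6 'bbabab'
  23: (2,18) 2 'bb'
  24: (18,1) 7 'bbbabab'

n(n+1)/2 = 25·26/2 = 325
Σ LCP = 0 + 4 + 3 + 2 + 1 + 2 + 3 + 4 + 4 + 2 + 3 + 8 + 0 + 1 + 2 + 3 + 4 + 5 + 5 + 3 + 1 + 5 + 6 + 2 + 7 = 80
distinct = 325 − 80 = 245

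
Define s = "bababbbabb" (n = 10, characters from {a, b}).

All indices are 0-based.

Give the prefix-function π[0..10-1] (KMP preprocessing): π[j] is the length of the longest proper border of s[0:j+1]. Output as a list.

[0, 0, 1, 2, 3, 1, 1, 2, 3, 1]

π[0] = 0
j=1 s[j]='a': π[1]=0 (border '')
j=2 s[j]='b': π[2]=1 (border 'b')
j=3 s[j]='a': π[3]=2 (border 'ba')
j=4 s[j]='b': π[4]=3 (border 'bab')
j=5 s[j]='b': k: 3→1→0; π[5]=1 (border 'b')
j=6 s[j]='b': k: 1→0; π[6]=1 (border 'b')
j=7 s[j]='a': π[7]=2 (border 'ba')
j=8 s[j]='b': π[8]=3 (border 'bab')
j=9 s[j]='b': k: 3→1→0; π[9]=1 (border 'b')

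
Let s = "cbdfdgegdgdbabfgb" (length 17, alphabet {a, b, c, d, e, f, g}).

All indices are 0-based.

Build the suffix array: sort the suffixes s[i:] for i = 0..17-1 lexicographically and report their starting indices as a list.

[12, 16, 11, 1, 13, 0, 10, 2, 8, 4, 6, 3, 14, 15, 9, 7, 5]

rank→(start, suffix):
  0 → (12, 'abfgb')
  1 → (16, 'b')
  2 → (11, 'babfgb')
  3 → (1, 'bdfdgegdgdbabfgb')
  4 → (13, 'bfgb')
  5 → (0, 'cbdfdgegdgdbabfgb')
  6 → (10, 'dbabfgb')
  7 → (2, 'dfdgegdgdbabfgb')
  8 → (8, 'dgdbabfgb')
  9 → (4, 'dgegdgdbabfgb')
  10 → (6, 'egdgdbabfgb')
  11 → (3, 'fdgegdgdbabfgb')
  12 → (14, 'fgb')
  13 → (15, 'gb')
  14 → (9, 'gdbabfgb')
  15 → (7, 'gdgdbabfgb')
  16 → (5, 'gegdgdbabfgb')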